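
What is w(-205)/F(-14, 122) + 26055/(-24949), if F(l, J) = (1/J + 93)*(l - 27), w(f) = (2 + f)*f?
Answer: -483582965/40442329 ≈ -11.957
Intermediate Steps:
w(f) = f*(2 + f)
F(l, J) = (-27 + l)*(93 + 1/J) (F(l, J) = (93 + 1/J)*(-27 + l) = (-27 + l)*(93 + 1/J))
w(-205)/F(-14, 122) + 26055/(-24949) = (-205*(2 - 205))/(((-27 - 14 + 93*122*(-27 - 14))/122)) + 26055/(-24949) = (-205*(-203))/(((-27 - 14 + 93*122*(-41))/122)) + 26055*(-1/24949) = 41615/(((-27 - 14 - 465186)/122)) - 26055/24949 = 41615/(((1/122)*(-465227))) - 26055/24949 = 41615/(-465227/122) - 26055/24949 = 41615*(-122/465227) - 26055/24949 = -17690/1621 - 26055/24949 = -483582965/40442329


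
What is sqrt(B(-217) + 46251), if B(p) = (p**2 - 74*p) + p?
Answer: sqrt(109181) ≈ 330.43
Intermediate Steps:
B(p) = p**2 - 73*p
sqrt(B(-217) + 46251) = sqrt(-217*(-73 - 217) + 46251) = sqrt(-217*(-290) + 46251) = sqrt(62930 + 46251) = sqrt(109181)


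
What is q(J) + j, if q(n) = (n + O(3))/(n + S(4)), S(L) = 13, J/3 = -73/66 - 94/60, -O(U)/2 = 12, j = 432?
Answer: 116607/274 ≈ 425.57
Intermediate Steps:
O(U) = -24 (O(U) = -2*12 = -24)
J = -441/55 (J = 3*(-73/66 - 94/60) = 3*(-73*1/66 - 94*1/60) = 3*(-73/66 - 47/30) = 3*(-147/55) = -441/55 ≈ -8.0182)
q(n) = (-24 + n)/(13 + n) (q(n) = (n - 24)/(n + 13) = (-24 + n)/(13 + n))
q(J) + j = (-24 - 441/55)/(13 - 441/55) + 432 = -1761/55/(274/55) + 432 = (55/274)*(-1761/55) + 432 = -1761/274 + 432 = 116607/274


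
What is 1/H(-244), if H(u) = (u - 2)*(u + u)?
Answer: 1/120048 ≈ 8.3300e-6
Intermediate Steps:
H(u) = 2*u*(-2 + u) (H(u) = (-2 + u)*(2*u) = 2*u*(-2 + u))
1/H(-244) = 1/(2*(-244)*(-2 - 244)) = 1/(2*(-244)*(-246)) = 1/120048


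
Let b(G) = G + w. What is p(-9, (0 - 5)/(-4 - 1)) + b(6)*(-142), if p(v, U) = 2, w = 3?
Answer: -1276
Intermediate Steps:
b(G) = 3 + G (b(G) = G + 3 = 3 + G)
p(-9, (0 - 5)/(-4 - 1)) + b(6)*(-142) = 2 + (3 + 6)*(-142) = 2 + 9*(-142) = 2 - 1278 = -1276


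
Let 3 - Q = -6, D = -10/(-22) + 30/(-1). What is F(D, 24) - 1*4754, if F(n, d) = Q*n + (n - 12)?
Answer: -55676/11 ≈ -5061.5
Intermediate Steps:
D = -325/11 (D = -10*(-1/22) + 30*(-1) = 5/11 - 30 = -325/11 ≈ -29.545)
Q = 9 (Q = 3 - 1*(-6) = 3 + 6 = 9)
F(n, d) = -12 + 10*n (F(n, d) = 9*n + (n - 12) = 9*n + (-12 + n) = -12 + 10*n)
F(D, 24) - 1*4754 = (-12 + 10*(-325/11)) - 1*4754 = (-12 - 3250/11) - 4754 = -3382/11 - 4754 = -55676/11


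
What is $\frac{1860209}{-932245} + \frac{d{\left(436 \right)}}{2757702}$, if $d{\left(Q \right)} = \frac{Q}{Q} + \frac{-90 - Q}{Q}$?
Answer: $- \frac{372772898443183}{186815383471940} \approx -1.9954$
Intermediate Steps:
$d{\left(Q \right)} = 1 + \frac{-90 - Q}{Q}$
$\frac{1860209}{-932245} + \frac{d{\left(436 \right)}}{2757702} = \frac{1860209}{-932245} + \frac{\left(-90\right) \frac{1}{436}}{2757702} = 1860209 \left(- \frac{1}{932245}\right) + \left(-90\right) \frac{1}{436} \cdot \frac{1}{2757702} = - \frac{1860209}{932245} - \frac{15}{200393012} = - \frac{372772898443183}{186815383471940}$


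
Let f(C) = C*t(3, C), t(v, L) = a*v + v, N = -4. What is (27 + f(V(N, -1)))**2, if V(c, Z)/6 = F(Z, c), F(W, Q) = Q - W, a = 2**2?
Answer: 59049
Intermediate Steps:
a = 4
V(c, Z) = -6*Z + 6*c (V(c, Z) = 6*(c - Z) = -6*Z + 6*c)
t(v, L) = 5*v (t(v, L) = 4*v + v = 5*v)
f(C) = 15*C (f(C) = C*(5*3) = C*15 = 15*C)
(27 + f(V(N, -1)))**2 = (27 + 15*(-6*(-1) + 6*(-4)))**2 = (27 + 15*(6 - 24))**2 = (27 + 15*(-18))**2 = (27 - 270)**2 = (-243)**2 = 59049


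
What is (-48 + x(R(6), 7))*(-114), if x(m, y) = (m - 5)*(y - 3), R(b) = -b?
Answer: 10488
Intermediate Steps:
x(m, y) = (-5 + m)*(-3 + y)
(-48 + x(R(6), 7))*(-114) = (-48 + (15 - 5*7 - (-3)*6 - 1*6*7))*(-114) = (-48 + (15 - 35 - 3*(-6) - 6*7))*(-114) = (-48 + (15 - 35 + 18 - 42))*(-114) = (-48 - 44)*(-114) = -92*(-114) = 10488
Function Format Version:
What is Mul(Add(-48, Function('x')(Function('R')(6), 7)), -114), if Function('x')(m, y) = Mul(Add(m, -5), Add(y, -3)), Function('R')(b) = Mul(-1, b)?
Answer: 10488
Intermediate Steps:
Function('x')(m, y) = Mul(Add(-5, m), Add(-3, y))
Mul(Add(-48, Function('x')(Function('R')(6), 7)), -114) = Mul(Add(-48, Add(15, Mul(-5, 7), Mul(-3, Mul(-1, 6)), Mul(Mul(-1, 6), 7))), -114) = Mul(Add(-48, Add(15, -35, Mul(-3, -6), Mul(-6, 7))), -114) = Mul(Add(-48, Add(15, -35, 18, -42)), -114) = Mul(Add(-48, -44), -114) = Mul(-92, -114) = 10488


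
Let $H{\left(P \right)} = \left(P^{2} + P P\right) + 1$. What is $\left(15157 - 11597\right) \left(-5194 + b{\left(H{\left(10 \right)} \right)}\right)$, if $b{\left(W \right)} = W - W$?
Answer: $-18490640$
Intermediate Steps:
$H{\left(P \right)} = 1 + 2 P^{2}$ ($H{\left(P \right)} = \left(P^{2} + P^{2}\right) + 1 = 2 P^{2} + 1 = 1 + 2 P^{2}$)
$b{\left(W \right)} = 0$
$\left(15157 - 11597\right) \left(-5194 + b{\left(H{\left(10 \right)} \right)}\right) = \left(15157 - 11597\right) \left(-5194 + 0\right) = 3560 \left(-5194\right) = -18490640$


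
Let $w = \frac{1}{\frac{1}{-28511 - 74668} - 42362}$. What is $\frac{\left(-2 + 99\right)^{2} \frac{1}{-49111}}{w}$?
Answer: $\frac{41125504529791}{5067223869} \approx 8116.0$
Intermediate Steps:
$w = - \frac{103179}{4370868799}$ ($w = \frac{1}{\frac{1}{-103179} - 42362} = \frac{1}{- \frac{1}{103179} - 42362} = \frac{1}{- \frac{4370868799}{103179}} = - \frac{103179}{4370868799} \approx -2.3606 \cdot 10^{-5}$)
$\frac{\left(-2 + 99\right)^{2} \frac{1}{-49111}}{w} = \frac{\left(-2 + 99\right)^{2} \frac{1}{-49111}}{- \frac{103179}{4370868799}} = 97^{2} \left(- \frac{1}{49111}\right) \left(- \frac{4370868799}{103179}\right) = 9409 \left(- \frac{1}{49111}\right) \left(- \frac{4370868799}{103179}\right) = \left(- \frac{9409}{49111}\right) \left(- \frac{4370868799}{103179}\right) = \frac{41125504529791}{5067223869}$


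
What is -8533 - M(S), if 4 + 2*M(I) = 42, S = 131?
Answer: -8552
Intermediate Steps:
M(I) = 19 (M(I) = -2 + (½)*42 = -2 + 21 = 19)
-8533 - M(S) = -8533 - 1*19 = -8533 - 19 = -8552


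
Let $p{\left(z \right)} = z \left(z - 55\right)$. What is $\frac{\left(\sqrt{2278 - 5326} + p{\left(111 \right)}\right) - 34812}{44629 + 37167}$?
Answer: $- \frac{7149}{20449} + \frac{i \sqrt{762}}{40898} \approx -0.3496 + 0.00067496 i$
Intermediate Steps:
$p{\left(z \right)} = z \left(-55 + z\right)$
$\frac{\left(\sqrt{2278 - 5326} + p{\left(111 \right)}\right) - 34812}{44629 + 37167} = \frac{\left(\sqrt{2278 - 5326} + 111 \left(-55 + 111\right)\right) - 34812}{44629 + 37167} = \frac{\left(\sqrt{-3048} + 111 \cdot 56\right) - 34812}{81796} = \left(\left(2 i \sqrt{762} + 6216\right) - 34812\right) \frac{1}{81796} = \left(\left(6216 + 2 i \sqrt{762}\right) - 34812\right) \frac{1}{81796} = \left(-28596 + 2 i \sqrt{762}\right) \frac{1}{81796} = - \frac{7149}{20449} + \frac{i \sqrt{762}}{40898}$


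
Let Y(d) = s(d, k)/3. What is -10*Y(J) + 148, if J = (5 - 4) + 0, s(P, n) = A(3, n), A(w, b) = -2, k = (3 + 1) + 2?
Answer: 464/3 ≈ 154.67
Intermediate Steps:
k = 6 (k = 4 + 2 = 6)
s(P, n) = -2
J = 1 (J = 1 + 0 = 1)
Y(d) = -⅔ (Y(d) = -2/3 = -2*⅓ = -⅔)
-10*Y(J) + 148 = -10*(-⅔) + 148 = 20/3 + 148 = 464/3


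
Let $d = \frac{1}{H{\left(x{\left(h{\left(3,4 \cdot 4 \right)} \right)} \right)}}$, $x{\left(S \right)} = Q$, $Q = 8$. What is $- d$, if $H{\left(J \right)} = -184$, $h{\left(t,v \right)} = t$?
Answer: $\frac{1}{184} \approx 0.0054348$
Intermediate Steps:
$x{\left(S \right)} = 8$
$d = - \frac{1}{184}$ ($d = \frac{1}{-184} = - \frac{1}{184} \approx -0.0054348$)
$- d = \left(-1\right) \left(- \frac{1}{184}\right) = \frac{1}{184}$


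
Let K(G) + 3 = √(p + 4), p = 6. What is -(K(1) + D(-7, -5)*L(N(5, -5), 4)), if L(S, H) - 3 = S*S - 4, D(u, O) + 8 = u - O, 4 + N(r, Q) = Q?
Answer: 803 - √10 ≈ 799.84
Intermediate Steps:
N(r, Q) = -4 + Q
D(u, O) = -8 + u - O (D(u, O) = -8 + (u - O) = -8 + u - O)
K(G) = -3 + √10 (K(G) = -3 + √(6 + 4) = -3 + √10)
L(S, H) = -1 + S² (L(S, H) = 3 + (S*S - 4) = 3 + (S² - 4) = 3 + (-4 + S²) = -1 + S²)
-(K(1) + D(-7, -5)*L(N(5, -5), 4)) = -((-3 + √10) + (-8 - 7 - 1*(-5))*(-1 + (-4 - 5)²)) = -((-3 + √10) + (-8 - 7 + 5)*(-1 + (-9)²)) = -((-3 + √10) - 10*(-1 + 81)) = -((-3 + √10) - 10*80) = -((-3 + √10) - 800) = -(-803 + √10) = 803 - √10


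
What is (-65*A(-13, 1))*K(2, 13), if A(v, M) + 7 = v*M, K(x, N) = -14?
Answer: -18200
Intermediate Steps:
A(v, M) = -7 + M*v (A(v, M) = -7 + v*M = -7 + M*v)
(-65*A(-13, 1))*K(2, 13) = -65*(-7 + 1*(-13))*(-14) = -65*(-7 - 13)*(-14) = -65*(-20)*(-14) = 1300*(-14) = -18200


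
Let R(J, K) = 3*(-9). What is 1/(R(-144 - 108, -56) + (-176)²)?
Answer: 1/30949 ≈ 3.2311e-5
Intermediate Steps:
R(J, K) = -27
1/(R(-144 - 108, -56) + (-176)²) = 1/(-27 + (-176)²) = 1/(-27 + 30976) = 1/30949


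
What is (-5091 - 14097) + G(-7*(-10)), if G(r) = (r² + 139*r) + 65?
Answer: -4493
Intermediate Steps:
G(r) = 65 + r² + 139*r
(-5091 - 14097) + G(-7*(-10)) = (-5091 - 14097) + (65 + (-7*(-10))² + 139*(-7*(-10))) = -19188 + (65 + 70² + 139*70) = -19188 + (65 + 4900 + 9730) = -19188 + 14695 = -4493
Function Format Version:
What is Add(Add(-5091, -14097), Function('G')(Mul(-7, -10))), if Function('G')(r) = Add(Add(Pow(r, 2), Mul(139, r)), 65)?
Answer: -4493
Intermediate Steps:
Function('G')(r) = Add(65, Pow(r, 2), Mul(139, r))
Add(Add(-5091, -14097), Function('G')(Mul(-7, -10))) = Add(Add(-5091, -14097), Add(65, Pow(Mul(-7, -10), 2), Mul(139, Mul(-7, -10)))) = Add(-19188, Add(65, Pow(70, 2), Mul(139, 70))) = Add(-19188, Add(65, 4900, 9730)) = Add(-19188, 14695) = -4493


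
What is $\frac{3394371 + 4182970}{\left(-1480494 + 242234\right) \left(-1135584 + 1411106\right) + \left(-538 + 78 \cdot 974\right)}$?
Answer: $- \frac{7577341}{341167796286} \approx -2.221 \cdot 10^{-5}$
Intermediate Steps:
$\frac{3394371 + 4182970}{\left(-1480494 + 242234\right) \left(-1135584 + 1411106\right) + \left(-538 + 78 \cdot 974\right)} = \frac{7577341}{\left(-1238260\right) 275522 + \left(-538 + 75972\right)} = \frac{7577341}{-341167871720 + 75434} = \frac{7577341}{-341167796286} = 7577341 \left(- \frac{1}{341167796286}\right) = - \frac{7577341}{341167796286}$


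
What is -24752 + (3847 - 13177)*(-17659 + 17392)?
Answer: 2466358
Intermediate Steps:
-24752 + (3847 - 13177)*(-17659 + 17392) = -24752 - 9330*(-267) = -24752 + 2491110 = 2466358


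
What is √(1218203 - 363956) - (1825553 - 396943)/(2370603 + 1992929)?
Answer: -714305/2181766 + √854247 ≈ 923.93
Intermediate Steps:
√(1218203 - 363956) - (1825553 - 396943)/(2370603 + 1992929) = √854247 - 1428610/4363532 = √854247 - 1*714305/2181766 = √854247 - 714305/2181766 = -714305/2181766 + √854247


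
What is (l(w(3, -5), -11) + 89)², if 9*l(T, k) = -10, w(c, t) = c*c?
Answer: 625681/81 ≈ 7724.5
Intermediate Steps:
w(c, t) = c²
l(T, k) = -10/9 (l(T, k) = (⅑)*(-10) = -10/9)
(l(w(3, -5), -11) + 89)² = (-10/9 + 89)² = (791/9)² = 625681/81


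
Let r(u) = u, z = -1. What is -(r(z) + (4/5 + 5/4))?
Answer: -21/20 ≈ -1.0500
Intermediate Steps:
-(r(z) + (4/5 + 5/4)) = -(-1 + (4/5 + 5/4)) = -(-1 + (4*(⅕) + 5*(¼))) = -(-1 + (⅘ + 5/4)) = -(-1 + 41/20) = -1*21/20 = -21/20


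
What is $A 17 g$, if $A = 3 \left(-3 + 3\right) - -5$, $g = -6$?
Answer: $-510$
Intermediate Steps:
$A = 5$ ($A = 3 \cdot 0 + 5 = 0 + 5 = 5$)
$A 17 g = 5 \cdot 17 \left(-6\right) = 85 \left(-6\right) = -510$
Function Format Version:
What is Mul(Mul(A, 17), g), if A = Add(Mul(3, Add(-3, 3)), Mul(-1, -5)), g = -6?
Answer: -510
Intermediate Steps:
A = 5 (A = Add(Mul(3, 0), 5) = Add(0, 5) = 5)
Mul(Mul(A, 17), g) = Mul(Mul(5, 17), -6) = Mul(85, -6) = -510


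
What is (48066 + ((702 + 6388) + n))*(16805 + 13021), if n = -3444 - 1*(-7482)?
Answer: 1765520244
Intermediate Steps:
n = 4038 (n = -3444 + 7482 = 4038)
(48066 + ((702 + 6388) + n))*(16805 + 13021) = (48066 + ((702 + 6388) + 4038))*(16805 + 13021) = (48066 + (7090 + 4038))*29826 = (48066 + 11128)*29826 = 59194*29826 = 1765520244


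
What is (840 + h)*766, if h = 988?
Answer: 1400248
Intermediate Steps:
(840 + h)*766 = (840 + 988)*766 = 1828*766 = 1400248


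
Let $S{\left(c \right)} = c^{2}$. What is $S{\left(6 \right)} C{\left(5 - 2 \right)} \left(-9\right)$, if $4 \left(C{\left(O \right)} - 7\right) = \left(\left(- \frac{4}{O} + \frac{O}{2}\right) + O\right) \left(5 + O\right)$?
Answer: $-4320$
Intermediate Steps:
$C{\left(O \right)} = 7 + \frac{\left(5 + O\right) \left(- \frac{4}{O} + \frac{3 O}{2}\right)}{4}$ ($C{\left(O \right)} = 7 + \frac{\left(\left(- \frac{4}{O} + \frac{O}{2}\right) + O\right) \left(5 + O\right)}{4} = 7 + \frac{\left(\left(\frac{O}{2} - \frac{4}{O}\right) + O\right) \left(5 + O\right)}{4} = 7 + \frac{\left(- \frac{4}{O} + \frac{3 O}{2}\right) \left(5 + O\right)}{4} = 7 + \frac{\left(5 + O\right) \left(- \frac{4}{O} + \frac{3 O}{2}\right)}{4}$)
$S{\left(6 \right)} C{\left(5 - 2 \right)} \left(-9\right) = 6^{2} \frac{-40 + 3 \left(5 - 2\right) \left(16 + \left(5 - 2\right)^{2} + 5 \left(5 - 2\right)\right)}{8 \left(5 - 2\right)} \left(-9\right) = 36 \frac{-40 + 3 \cdot 3 \left(16 + 3^{2} + 5 \cdot 3\right)}{8 \cdot 3} \left(-9\right) = 36 \cdot \frac{1}{8} \cdot \frac{1}{3} \left(-40 + 3 \cdot 3 \left(16 + 9 + 15\right)\right) \left(-9\right) = 36 \cdot \frac{1}{8} \cdot \frac{1}{3} \left(-40 + 3 \cdot 3 \cdot 40\right) \left(-9\right) = 36 \cdot \frac{1}{8} \cdot \frac{1}{3} \left(-40 + 360\right) \left(-9\right) = 36 \cdot \frac{1}{8} \cdot \frac{1}{3} \cdot 320 \left(-9\right) = 36 \cdot \frac{40}{3} \left(-9\right) = 480 \left(-9\right) = -4320$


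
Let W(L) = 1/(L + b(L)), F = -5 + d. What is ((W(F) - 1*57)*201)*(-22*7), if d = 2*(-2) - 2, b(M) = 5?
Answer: 1769537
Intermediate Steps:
d = -6 (d = -4 - 2 = -6)
F = -11 (F = -5 - 6 = -11)
W(L) = 1/(5 + L) (W(L) = 1/(L + 5) = 1/(5 + L))
((W(F) - 1*57)*201)*(-22*7) = ((1/(5 - 11) - 1*57)*201)*(-22*7) = ((1/(-6) - 57)*201)*(-154) = ((-⅙ - 57)*201)*(-154) = -343/6*201*(-154) = -22981/2*(-154) = 1769537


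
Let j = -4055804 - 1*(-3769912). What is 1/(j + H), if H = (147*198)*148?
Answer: 1/4021796 ≈ 2.4864e-7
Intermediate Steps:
H = 4307688 (H = 29106*148 = 4307688)
j = -285892 (j = -4055804 + 3769912 = -285892)
1/(j + H) = 1/(-285892 + 4307688) = 1/4021796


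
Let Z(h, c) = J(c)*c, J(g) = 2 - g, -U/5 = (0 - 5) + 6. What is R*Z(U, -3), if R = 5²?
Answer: -375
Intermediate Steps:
U = -5 (U = -5*((0 - 5) + 6) = -5*(-5 + 6) = -5*1 = -5)
Z(h, c) = c*(2 - c) (Z(h, c) = (2 - c)*c = c*(2 - c))
R = 25
R*Z(U, -3) = 25*(-3*(2 - 1*(-3))) = 25*(-3*(2 + 3)) = 25*(-3*5) = 25*(-15) = -375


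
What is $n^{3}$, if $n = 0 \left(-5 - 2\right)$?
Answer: $0$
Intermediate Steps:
$n = 0$ ($n = 0 \left(-5 - 2\right) = 0 \left(-7\right) = 0$)
$n^{3} = 0^{3} = 0$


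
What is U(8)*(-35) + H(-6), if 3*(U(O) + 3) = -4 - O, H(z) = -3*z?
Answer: 263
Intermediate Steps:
U(O) = -13/3 - O/3 (U(O) = -3 + (-4 - O)/3 = -3 + (-4/3 - O/3) = -13/3 - O/3)
U(8)*(-35) + H(-6) = (-13/3 - ⅓*8)*(-35) - 3*(-6) = (-13/3 - 8/3)*(-35) + 18 = -7*(-35) + 18 = 245 + 18 = 263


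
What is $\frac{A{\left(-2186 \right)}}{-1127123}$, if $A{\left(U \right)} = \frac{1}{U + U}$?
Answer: $\frac{1}{4927781756} \approx 2.0293 \cdot 10^{-10}$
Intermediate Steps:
$A{\left(U \right)} = \frac{1}{2 U}$
$\frac{A{\left(-2186 \right)}}{-1127123} = \frac{\frac{1}{2} \frac{1}{-2186}}{-1127123} = \frac{1}{2} \left(- \frac{1}{2186}\right) \left(- \frac{1}{1127123}\right) = \left(- \frac{1}{4372}\right) \left(- \frac{1}{1127123}\right) = \frac{1}{4927781756}$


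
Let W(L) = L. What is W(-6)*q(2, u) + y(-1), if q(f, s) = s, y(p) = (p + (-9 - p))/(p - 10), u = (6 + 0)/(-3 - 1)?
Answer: 108/11 ≈ 9.8182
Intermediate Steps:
u = -3/2 (u = 6/(-4) = 6*(-1/4) = -3/2 ≈ -1.5000)
y(p) = -9/(-10 + p)
W(-6)*q(2, u) + y(-1) = -6*(-3/2) - 9/(-10 - 1) = 9 - 9/(-11) = 9 - 9*(-1/11) = 9 + 9/11 = 108/11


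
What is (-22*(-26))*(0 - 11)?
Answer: -6292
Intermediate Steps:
(-22*(-26))*(0 - 11) = 572*(-11) = -6292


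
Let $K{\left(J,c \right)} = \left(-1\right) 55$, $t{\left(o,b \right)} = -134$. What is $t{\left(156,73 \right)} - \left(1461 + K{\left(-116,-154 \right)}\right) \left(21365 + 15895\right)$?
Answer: $-52387694$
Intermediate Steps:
$K{\left(J,c \right)} = -55$
$t{\left(156,73 \right)} - \left(1461 + K{\left(-116,-154 \right)}\right) \left(21365 + 15895\right) = -134 - \left(1461 - 55\right) \left(21365 + 15895\right) = -134 - 1406 \cdot 37260 = -134 - 52387560 = -52387694$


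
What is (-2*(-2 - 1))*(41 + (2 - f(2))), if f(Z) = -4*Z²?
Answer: 354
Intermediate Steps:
(-2*(-2 - 1))*(41 + (2 - f(2))) = (-2*(-2 - 1))*(41 + (2 - (-4)*2²)) = (-2*(-3))*(41 + (2 - (-4)*4)) = 6*(41 + (2 - 1*(-16))) = 6*(41 + (2 + 16)) = 6*(41 + 18) = 6*59 = 354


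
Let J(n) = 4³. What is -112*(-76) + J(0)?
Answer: 8576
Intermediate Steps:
J(n) = 64
-112*(-76) + J(0) = -112*(-76) + 64 = 8512 + 64 = 8576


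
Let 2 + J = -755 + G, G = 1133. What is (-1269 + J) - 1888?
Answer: -2781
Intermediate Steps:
J = 376 (J = -2 + (-755 + 1133) = -2 + 378 = 376)
(-1269 + J) - 1888 = (-1269 + 376) - 1888 = -893 - 1888 = -2781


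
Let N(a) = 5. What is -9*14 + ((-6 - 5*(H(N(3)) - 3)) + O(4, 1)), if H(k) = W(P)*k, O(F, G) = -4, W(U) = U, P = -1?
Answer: -96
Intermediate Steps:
H(k) = -k
-9*14 + ((-6 - 5*(H(N(3)) - 3)) + O(4, 1)) = -9*14 + ((-6 - 5*(-1*5 - 3)) - 4) = -126 + ((-6 - 5*(-5 - 3)) - 4) = -126 + ((-6 - 5*(-8)) - 4) = -126 + ((-6 + 40) - 4) = -126 + (34 - 4) = -126 + 30 = -96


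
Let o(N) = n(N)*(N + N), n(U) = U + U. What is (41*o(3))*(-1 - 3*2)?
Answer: -10332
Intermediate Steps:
n(U) = 2*U
o(N) = 4*N² (o(N) = (2*N)*(N + N) = (2*N)*(2*N) = 4*N²)
(41*o(3))*(-1 - 3*2) = (41*(4*3²))*(-1 - 3*2) = (41*(4*9))*(-1 - 6) = (41*36)*(-7) = 1476*(-7) = -10332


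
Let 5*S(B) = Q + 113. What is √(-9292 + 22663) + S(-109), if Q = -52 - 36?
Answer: 5 + √13371 ≈ 120.63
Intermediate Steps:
Q = -88
S(B) = 5 (S(B) = (-88 + 113)/5 = (⅕)*25 = 5)
√(-9292 + 22663) + S(-109) = √(-9292 + 22663) + 5 = √13371 + 5 = 5 + √13371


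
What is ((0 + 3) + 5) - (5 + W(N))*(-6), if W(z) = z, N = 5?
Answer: 68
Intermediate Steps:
((0 + 3) + 5) - (5 + W(N))*(-6) = ((0 + 3) + 5) - (5 + 5)*(-6) = (3 + 5) - 1*10*(-6) = 8 - 10*(-6) = 8 + 60 = 68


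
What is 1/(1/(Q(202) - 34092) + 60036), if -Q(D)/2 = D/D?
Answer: 34094/2046867383 ≈ 1.6657e-5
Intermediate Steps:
Q(D) = -2 (Q(D) = -2*D/D = -2*1 = -2)
1/(1/(Q(202) - 34092) + 60036) = 1/(1/(-2 - 34092) + 60036) = 1/(1/(-34094) + 60036) = 1/(-1/34094 + 60036) = 1/(2046867383/34094) = 34094/2046867383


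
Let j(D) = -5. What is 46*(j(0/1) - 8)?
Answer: -598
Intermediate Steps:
46*(j(0/1) - 8) = 46*(-5 - 8) = 46*(-13) = -598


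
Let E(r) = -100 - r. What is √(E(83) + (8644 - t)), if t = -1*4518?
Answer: √12979 ≈ 113.93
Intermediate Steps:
t = -4518
√(E(83) + (8644 - t)) = √((-100 - 1*83) + (8644 - 1*(-4518))) = √((-100 - 83) + (8644 + 4518)) = √(-183 + 13162) = √12979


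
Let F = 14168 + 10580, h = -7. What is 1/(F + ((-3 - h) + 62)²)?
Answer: 1/29104 ≈ 3.4360e-5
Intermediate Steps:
F = 24748
1/(F + ((-3 - h) + 62)²) = 1/(24748 + ((-3 - 1*(-7)) + 62)²) = 1/(24748 + ((-3 + 7) + 62)²) = 1/(24748 + (4 + 62)²) = 1/(24748 + 66²) = 1/(24748 + 4356) = 1/29104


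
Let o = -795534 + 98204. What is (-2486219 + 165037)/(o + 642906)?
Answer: 1160591/27212 ≈ 42.650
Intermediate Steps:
o = -697330
(-2486219 + 165037)/(o + 642906) = (-2486219 + 165037)/(-697330 + 642906) = -2321182/(-54424) = -2321182*(-1/54424) = 1160591/27212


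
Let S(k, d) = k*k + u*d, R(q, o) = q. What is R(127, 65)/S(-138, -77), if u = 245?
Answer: 127/179 ≈ 0.70950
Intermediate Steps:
S(k, d) = k² + 245*d (S(k, d) = k*k + 245*d = k² + 245*d)
R(127, 65)/S(-138, -77) = 127/((-138)² + 245*(-77)) = 127/(19044 - 18865) = 127/179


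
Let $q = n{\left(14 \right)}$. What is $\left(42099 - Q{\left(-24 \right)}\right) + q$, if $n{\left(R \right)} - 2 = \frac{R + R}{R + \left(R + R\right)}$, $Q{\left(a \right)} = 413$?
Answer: $\frac{125066}{3} \approx 41689.0$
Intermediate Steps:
$n{\left(R \right)} = \frac{8}{3}$ ($n{\left(R \right)} = 2 + \frac{R + R}{R + \left(R + R\right)} = 2 + \frac{2 R}{R + 2 R} = 2 + \frac{2 R}{3 R} = 2 + 2 R \frac{1}{3 R} = 2 + \frac{2}{3} = \frac{8}{3}$)
$q = \frac{8}{3} \approx 2.6667$
$\left(42099 - Q{\left(-24 \right)}\right) + q = \left(42099 - 413\right) + \frac{8}{3} = 41686 + \frac{8}{3} = \frac{125066}{3}$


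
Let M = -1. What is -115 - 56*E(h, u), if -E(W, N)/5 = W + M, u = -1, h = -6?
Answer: -2075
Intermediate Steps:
E(W, N) = 5 - 5*W (E(W, N) = -5*(W - 1) = -5*(-1 + W) = 5 - 5*W)
-115 - 56*E(h, u) = -115 - 56*(5 - 5*(-6)) = -115 - 56*(5 + 30) = -115 - 56*35 = -115 - 1960 = -2075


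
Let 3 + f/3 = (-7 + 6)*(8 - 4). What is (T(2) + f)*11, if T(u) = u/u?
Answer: -220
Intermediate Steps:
T(u) = 1
f = -21 (f = -9 + 3*((-7 + 6)*(8 - 4)) = -9 + 3*(-1*4) = -9 + 3*(-4) = -9 - 12 = -21)
(T(2) + f)*11 = (1 - 21)*11 = -20*11 = -220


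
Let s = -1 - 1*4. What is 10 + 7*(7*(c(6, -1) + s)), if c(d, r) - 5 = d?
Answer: 304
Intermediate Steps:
c(d, r) = 5 + d
s = -5 (s = -1 - 4 = -5)
10 + 7*(7*(c(6, -1) + s)) = 10 + 7*(7*((5 + 6) - 5)) = 10 + 7*(7*(11 - 5)) = 10 + 7*(7*6) = 10 + 7*42 = 10 + 294 = 304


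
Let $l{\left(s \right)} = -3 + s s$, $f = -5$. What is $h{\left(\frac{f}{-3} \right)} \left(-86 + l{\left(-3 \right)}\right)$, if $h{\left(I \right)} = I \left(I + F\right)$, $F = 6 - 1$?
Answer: $- \frac{8000}{9} \approx -888.89$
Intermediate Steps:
$F = 5$ ($F = 6 - 1 = 5$)
$l{\left(s \right)} = -3 + s^{2}$
$h{\left(I \right)} = I \left(5 + I\right)$ ($h{\left(I \right)} = I \left(I + 5\right) = I \left(5 + I\right)$)
$h{\left(\frac{f}{-3} \right)} \left(-86 + l{\left(-3 \right)}\right) = - \frac{5}{-3} \left(5 - \frac{5}{-3}\right) \left(-86 - \left(3 - \left(-3\right)^{2}\right)\right) = \left(-5\right) \left(- \frac{1}{3}\right) \left(5 - - \frac{5}{3}\right) \left(-86 + \left(-3 + 9\right)\right) = \frac{5 \left(5 + \frac{5}{3}\right)}{3} \left(-86 + 6\right) = \frac{5}{3} \cdot \frac{20}{3} \left(-80\right) = \frac{100}{9} \left(-80\right) = - \frac{8000}{9}$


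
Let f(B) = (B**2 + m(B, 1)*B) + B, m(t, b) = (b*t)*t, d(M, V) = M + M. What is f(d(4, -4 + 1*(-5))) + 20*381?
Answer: 8204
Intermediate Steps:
d(M, V) = 2*M
m(t, b) = b*t**2
f(B) = B + B**2 + B**3 (f(B) = (B**2 + (1*B**2)*B) + B = (B**2 + B**2*B) + B = (B**2 + B**3) + B = B + B**2 + B**3)
f(d(4, -4 + 1*(-5))) + 20*381 = (2*4)*(1 + 2*4 + (2*4)**2) + 20*381 = 8*(1 + 8 + 8**2) + 7620 = 8*(1 + 8 + 64) + 7620 = 8*73 + 7620 = 584 + 7620 = 8204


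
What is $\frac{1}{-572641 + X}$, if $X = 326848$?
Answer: $- \frac{1}{245793} \approx -4.0685 \cdot 10^{-6}$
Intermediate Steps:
$\frac{1}{-572641 + X} = \frac{1}{-572641 + 326848} = \frac{1}{-245793} = - \frac{1}{245793}$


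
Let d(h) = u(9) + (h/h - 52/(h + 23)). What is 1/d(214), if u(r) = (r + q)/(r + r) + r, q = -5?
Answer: 711/7112 ≈ 0.099972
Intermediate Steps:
u(r) = r + (-5 + r)/(2*r) (u(r) = (r - 5)/(r + r) + r = (-5 + r)/((2*r)) + r = (-5 + r)*(1/(2*r)) + r = (-5 + r)/(2*r) + r = r + (-5 + r)/(2*r))
d(h) = 92/9 - 52/(23 + h) (d(h) = (1/2 + 9 - 5/2/9) + (h/h - 52/(h + 23)) = (1/2 + 9 - 5/2*1/9) + (1 - 52/(23 + h)) = (1/2 + 9 - 5/18) + (1 - 52/(23 + h)) = 83/9 + (1 - 52/(23 + h)) = 92/9 - 52/(23 + h))
1/d(214) = 1/(4*(412 + 23*214)/(9*(23 + 214))) = 1/((4/9)*(412 + 4922)/237) = 1/((4/9)*(1/237)*5334) = 1/(7112/711) = 711/7112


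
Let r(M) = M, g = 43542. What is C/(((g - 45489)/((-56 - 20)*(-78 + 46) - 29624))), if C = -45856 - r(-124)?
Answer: -37683168/59 ≈ -6.3870e+5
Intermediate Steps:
C = -45732 (C = -45856 - 1*(-124) = -45856 + 124 = -45732)
C/(((g - 45489)/((-56 - 20)*(-78 + 46) - 29624))) = -45732*((-56 - 20)*(-78 + 46) - 29624)/(43542 - 45489) = -45732/((-1947/(-76*(-32) - 29624))) = -45732/((-1947/(2432 - 29624))) = -45732/((-1947/(-27192))) = -45732/((-1947*(-1/27192))) = -45732/59/824 = -45732*824/59 = -37683168/59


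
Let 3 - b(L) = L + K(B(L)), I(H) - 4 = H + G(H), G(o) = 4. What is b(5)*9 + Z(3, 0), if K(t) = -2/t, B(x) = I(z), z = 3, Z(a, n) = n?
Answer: -180/11 ≈ -16.364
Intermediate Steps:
I(H) = 8 + H (I(H) = 4 + (H + 4) = 4 + (4 + H) = 8 + H)
B(x) = 11 (B(x) = 8 + 3 = 11)
b(L) = 35/11 - L (b(L) = 3 - (L - 2/11) = 3 - (-2/11 + L) = 3 + (2/11 - L) = 35/11 - L)
b(5)*9 + Z(3, 0) = (35/11 - 1*5)*9 + 0 = (35/11 - 5)*9 + 0 = -20/11*9 + 0 = -180/11 + 0 = -180/11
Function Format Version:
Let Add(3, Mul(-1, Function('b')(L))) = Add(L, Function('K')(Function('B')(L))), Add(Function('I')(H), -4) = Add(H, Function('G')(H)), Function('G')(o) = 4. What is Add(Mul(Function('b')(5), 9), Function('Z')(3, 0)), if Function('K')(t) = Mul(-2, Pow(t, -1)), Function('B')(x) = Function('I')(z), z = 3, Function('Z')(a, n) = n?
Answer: Rational(-180, 11) ≈ -16.364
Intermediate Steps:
Function('I')(H) = Add(8, H) (Function('I')(H) = Add(4, Add(H, 4)) = Add(4, Add(4, H)) = Add(8, H))
Function('B')(x) = 11 (Function('B')(x) = Add(8, 3) = 11)
Function('b')(L) = Add(Rational(35, 11), Mul(-1, L)) (Function('b')(L) = Add(3, Mul(-1, Add(L, Mul(-2, Pow(11, -1))))) = Add(3, Mul(-1, Add(L, Mul(-2, Rational(1, 11))))) = Add(3, Mul(-1, Add(L, Rational(-2, 11)))) = Add(3, Mul(-1, Add(Rational(-2, 11), L))) = Add(3, Add(Rational(2, 11), Mul(-1, L))) = Add(Rational(35, 11), Mul(-1, L)))
Add(Mul(Function('b')(5), 9), Function('Z')(3, 0)) = Add(Mul(Add(Rational(35, 11), Mul(-1, 5)), 9), 0) = Add(Mul(Add(Rational(35, 11), -5), 9), 0) = Add(Mul(Rational(-20, 11), 9), 0) = Add(Rational(-180, 11), 0) = Rational(-180, 11)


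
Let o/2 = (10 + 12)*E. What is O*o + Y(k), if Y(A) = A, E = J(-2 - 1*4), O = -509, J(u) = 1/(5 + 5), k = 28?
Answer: -11058/5 ≈ -2211.6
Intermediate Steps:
J(u) = 1/10
E = 1/10 ≈ 0.10000
o = 22/5 (o = 2*((10 + 12)*(1/10)) = 2*(22*(1/10)) = 2*(11/5) = 22/5 ≈ 4.4000)
O*o + Y(k) = -509*22/5 + 28 = -11198/5 + 28 = -11058/5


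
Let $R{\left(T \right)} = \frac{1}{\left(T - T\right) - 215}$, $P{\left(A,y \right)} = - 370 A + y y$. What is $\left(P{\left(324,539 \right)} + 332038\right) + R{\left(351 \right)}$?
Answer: $\frac{108075984}{215} \approx 5.0268 \cdot 10^{5}$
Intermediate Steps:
$P{\left(A,y \right)} = y^{2} - 370 A$ ($P{\left(A,y \right)} = - 370 A + y^{2} = y^{2} - 370 A$)
$R{\left(T \right)} = - \frac{1}{215}$ ($R{\left(T \right)} = \frac{1}{0 - 215} = \frac{1}{-215} = - \frac{1}{215}$)
$\left(P{\left(324,539 \right)} + 332038\right) + R{\left(351 \right)} = \left(\left(539^{2} - 119880\right) + 332038\right) - \frac{1}{215} = \left(\left(290521 - 119880\right) + 332038\right) - \frac{1}{215} = \left(170641 + 332038\right) - \frac{1}{215} = 502679 - \frac{1}{215} = \frac{108075984}{215}$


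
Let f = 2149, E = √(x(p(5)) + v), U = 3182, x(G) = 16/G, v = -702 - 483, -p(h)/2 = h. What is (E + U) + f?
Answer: 5331 + I*√29665/5 ≈ 5331.0 + 34.447*I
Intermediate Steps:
p(h) = -2*h
v = -1185
E = I*√29665/5 (E = √(16/((-2*5)) - 1185) = √(16/(-10) - 1185) = √(16*(-⅒) - 1185) = √(-8/5 - 1185) = √(-5933/5) = I*√29665/5 ≈ 34.447*I)
(E + U) + f = (I*√29665/5 + 3182) + 2149 = (3182 + I*√29665/5) + 2149 = 5331 + I*√29665/5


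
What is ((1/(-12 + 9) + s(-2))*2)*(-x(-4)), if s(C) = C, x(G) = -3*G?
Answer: 56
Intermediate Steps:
((1/(-12 + 9) + s(-2))*2)*(-x(-4)) = ((1/(-12 + 9) - 2)*2)*(-(-3)*(-4)) = ((1/(-3) - 2)*2)*(-1*12) = ((-⅓ - 2)*2)*(-12) = -7/3*2*(-12) = -14/3*(-12) = 56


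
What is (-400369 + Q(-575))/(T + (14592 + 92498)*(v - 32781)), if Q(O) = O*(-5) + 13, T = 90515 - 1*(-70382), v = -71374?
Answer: 397481/11153798053 ≈ 3.5636e-5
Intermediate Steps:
T = 160897 (T = 90515 + 70382 = 160897)
Q(O) = 13 - 5*O (Q(O) = -5*O + 13 = 13 - 5*O)
(-400369 + Q(-575))/(T + (14592 + 92498)*(v - 32781)) = (-400369 + (13 - 5*(-575)))/(160897 + (14592 + 92498)*(-71374 - 32781)) = (-400369 + (13 + 2875))/(160897 + 107090*(-104155)) = (-400369 + 2888)/(160897 - 11153958950) = -397481/(-11153798053) = -397481*(-1/11153798053) = 397481/11153798053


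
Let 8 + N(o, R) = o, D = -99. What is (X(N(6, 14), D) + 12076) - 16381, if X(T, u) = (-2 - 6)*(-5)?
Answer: -4265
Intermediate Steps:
N(o, R) = -8 + o
X(T, u) = 40 (X(T, u) = -8*(-5) = 40)
(X(N(6, 14), D) + 12076) - 16381 = (40 + 12076) - 16381 = 12116 - 16381 = -4265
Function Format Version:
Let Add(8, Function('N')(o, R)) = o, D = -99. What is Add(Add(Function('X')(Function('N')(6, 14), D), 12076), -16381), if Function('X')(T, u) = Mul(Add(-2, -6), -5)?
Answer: -4265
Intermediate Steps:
Function('N')(o, R) = Add(-8, o)
Function('X')(T, u) = 40 (Function('X')(T, u) = Mul(-8, -5) = 40)
Add(Add(Function('X')(Function('N')(6, 14), D), 12076), -16381) = Add(Add(40, 12076), -16381) = Add(12116, -16381) = -4265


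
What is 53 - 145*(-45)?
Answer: 6578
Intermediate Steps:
53 - 145*(-45) = 53 + 6525 = 6578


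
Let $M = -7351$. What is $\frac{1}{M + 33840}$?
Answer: $\frac{1}{26489} \approx 3.7752 \cdot 10^{-5}$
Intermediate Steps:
$\frac{1}{M + 33840} = \frac{1}{-7351 + 33840} = \frac{1}{26489}$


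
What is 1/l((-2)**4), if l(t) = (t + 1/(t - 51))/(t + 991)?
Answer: 35245/559 ≈ 63.050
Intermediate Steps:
l(t) = (t + 1/(-51 + t))/(991 + t)
1/l((-2)**4) = 1/((1 + ((-2)**4)**2 - 51*(-2)**4)/(-50541 + ((-2)**4)**2 + 940*(-2)**4)) = 1/((1 + 16**2 - 51*16)/(-50541 + 16**2 + 940*16)) = 1/((1 + 256 - 816)/(-50541 + 256 + 15040)) = 1/(-559/(-35245)) = 1/(-1/35245*(-559)) = 1/(559/35245) = 35245/559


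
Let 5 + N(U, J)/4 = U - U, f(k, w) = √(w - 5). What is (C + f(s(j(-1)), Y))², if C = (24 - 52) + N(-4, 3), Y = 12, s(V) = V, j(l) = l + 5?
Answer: (48 - √7)² ≈ 2057.0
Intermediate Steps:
j(l) = 5 + l
f(k, w) = √(-5 + w)
N(U, J) = -20 (N(U, J) = -20 + 4*(U - U) = -20 + 4*0 = -20 + 0 = -20)
C = -48 (C = (24 - 52) - 20 = -28 - 20 = -48)
(C + f(s(j(-1)), Y))² = (-48 + √(-5 + 12))² = (-48 + √7)²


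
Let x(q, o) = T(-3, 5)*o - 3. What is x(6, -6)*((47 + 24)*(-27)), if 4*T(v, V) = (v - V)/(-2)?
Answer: 17253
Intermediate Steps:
T(v, V) = -v/8 + V/8 (T(v, V) = ((v - V)/(-2))/4 = ((v - V)*(-½))/4 = (V/2 - v/2)/4 = -v/8 + V/8)
x(q, o) = -3 + o (x(q, o) = (-⅛*(-3) + (⅛)*5)*o - 3 = (3/8 + 5/8)*o - 3 = 1*o - 3 = o - 3 = -3 + o)
x(6, -6)*((47 + 24)*(-27)) = (-3 - 6)*((47 + 24)*(-27)) = -639*(-27) = -9*(-1917) = 17253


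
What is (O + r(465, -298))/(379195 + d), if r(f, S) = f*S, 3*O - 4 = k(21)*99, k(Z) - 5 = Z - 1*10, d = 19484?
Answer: -414122/1196037 ≈ -0.34625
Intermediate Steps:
k(Z) = -5 + Z (k(Z) = 5 + (Z - 1*10) = 5 + (Z - 10) = 5 + (-10 + Z) = -5 + Z)
O = 1588/3 (O = 4/3 + ((-5 + 21)*99)/3 = 4/3 + (16*99)/3 = 4/3 + (⅓)*1584 = 4/3 + 528 = 1588/3 ≈ 529.33)
r(f, S) = S*f
(O + r(465, -298))/(379195 + d) = (1588/3 - 298*465)/(379195 + 19484) = (1588/3 - 138570)/398679 = -414122/3*1/398679 = -414122/1196037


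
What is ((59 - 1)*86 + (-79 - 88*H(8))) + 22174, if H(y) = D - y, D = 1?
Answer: 27699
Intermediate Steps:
H(y) = 1 - y
((59 - 1)*86 + (-79 - 88*H(8))) + 22174 = ((59 - 1)*86 + (-79 - 88*(1 - 1*8))) + 22174 = (58*86 + (-79 - 88*(1 - 8))) + 22174 = (4988 + (-79 - 88*(-7))) + 22174 = (4988 + (-79 + 616)) + 22174 = (4988 + 537) + 22174 = 5525 + 22174 = 27699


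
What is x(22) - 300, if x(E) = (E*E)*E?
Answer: 10348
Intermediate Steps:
x(E) = E³ (x(E) = E²*E = E³)
x(22) - 300 = 22³ - 300 = 10648 - 300 = 10348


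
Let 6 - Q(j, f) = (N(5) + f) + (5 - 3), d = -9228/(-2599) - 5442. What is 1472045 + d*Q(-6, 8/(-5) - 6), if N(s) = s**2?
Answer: 4015247657/2599 ≈ 1.5449e+6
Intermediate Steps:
d = -14134530/2599 (d = -9228*(-1/2599) - 5442 = 9228/2599 - 5442 = -14134530/2599 ≈ -5438.5)
Q(j, f) = -21 - f (Q(j, f) = 6 - ((5**2 + f) + (5 - 3)) = 6 - ((25 + f) + 2) = 6 - (27 + f) = 6 + (-27 - f) = -21 - f)
1472045 + d*Q(-6, 8/(-5) - 6) = 1472045 - 14134530*(-21 - (8/(-5) - 6))/2599 = 1472045 - 14134530*(-21 - (8*(-1/5) - 6))/2599 = 1472045 - 14134530*(-21 - (-8/5 - 6))/2599 = 1472045 - 14134530*(-21 - 1*(-38/5))/2599 = 1472045 - 14134530*(-21 + 38/5)/2599 = 1472045 - 14134530/2599*(-67/5) = 1472045 + 189402702/2599 = 4015247657/2599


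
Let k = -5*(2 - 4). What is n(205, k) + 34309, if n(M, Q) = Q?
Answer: 34319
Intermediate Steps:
k = 10 (k = -5*(-2) = 10)
n(205, k) + 34309 = 10 + 34309 = 34319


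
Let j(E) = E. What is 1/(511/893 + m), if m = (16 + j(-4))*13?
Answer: 893/139819 ≈ 0.0063868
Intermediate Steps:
m = 156 (m = (16 - 4)*13 = 12*13 = 156)
1/(511/893 + m) = 1/(511/893 + 156) = 1/(139819/893) = 893/139819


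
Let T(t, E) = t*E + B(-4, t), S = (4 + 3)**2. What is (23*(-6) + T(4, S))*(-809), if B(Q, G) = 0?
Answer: -46922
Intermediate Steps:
S = 49 (S = 7**2 = 49)
T(t, E) = E*t (T(t, E) = t*E + 0 = E*t + 0 = E*t)
(23*(-6) + T(4, S))*(-809) = (23*(-6) + 49*4)*(-809) = (-138 + 196)*(-809) = 58*(-809) = -46922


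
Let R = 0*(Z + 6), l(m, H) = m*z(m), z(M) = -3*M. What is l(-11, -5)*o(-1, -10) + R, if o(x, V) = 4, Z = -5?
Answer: -1452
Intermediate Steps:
l(m, H) = -3*m**2 (l(m, H) = m*(-3*m) = -3*m**2)
R = 0 (R = 0*(-5 + 6) = 0*1 = 0)
l(-11, -5)*o(-1, -10) + R = -3*(-11)**2*4 + 0 = -3*121*4 + 0 = -363*4 + 0 = -1452 + 0 = -1452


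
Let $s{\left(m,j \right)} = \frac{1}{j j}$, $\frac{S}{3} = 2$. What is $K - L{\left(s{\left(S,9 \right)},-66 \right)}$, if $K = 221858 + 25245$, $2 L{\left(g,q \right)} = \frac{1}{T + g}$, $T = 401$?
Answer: $\frac{16052799211}{64964} \approx 2.471 \cdot 10^{5}$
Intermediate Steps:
$S = 6$ ($S = 3 \cdot 2 = 6$)
$s{\left(m,j \right)} = \frac{1}{j^{2}}$
$L{\left(g,q \right)} = \frac{1}{2 \left(401 + g\right)}$
$K = 247103$
$K - L{\left(s{\left(S,9 \right)},-66 \right)} = 247103 - \frac{1}{2 \left(401 + \frac{1}{81}\right)} = 247103 - \frac{1}{2 \cdot \frac{32482}{81}} = 247103 - \frac{1}{2} \cdot \frac{81}{32482} = 247103 - \frac{81}{64964} = \frac{16052799211}{64964}$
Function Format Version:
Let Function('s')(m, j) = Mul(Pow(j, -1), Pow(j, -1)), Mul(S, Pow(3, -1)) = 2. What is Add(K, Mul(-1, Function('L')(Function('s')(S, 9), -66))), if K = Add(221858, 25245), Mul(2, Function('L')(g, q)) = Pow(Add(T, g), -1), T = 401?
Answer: Rational(16052799211, 64964) ≈ 2.4710e+5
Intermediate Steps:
S = 6 (S = Mul(3, 2) = 6)
Function('s')(m, j) = Pow(j, -2)
Function('L')(g, q) = Mul(Rational(1, 2), Pow(Add(401, g), -1))
K = 247103
Add(K, Mul(-1, Function('L')(Function('s')(S, 9), -66))) = Add(247103, Mul(-1, Mul(Rational(1, 2), Pow(Add(401, Pow(9, -2)), -1)))) = Add(247103, Mul(-1, Mul(Rational(1, 2), Pow(Add(401, Rational(1, 81)), -1)))) = Add(247103, Mul(-1, Mul(Rational(1, 2), Pow(Rational(32482, 81), -1)))) = Add(247103, Mul(-1, Mul(Rational(1, 2), Rational(81, 32482)))) = Add(247103, Mul(-1, Rational(81, 64964))) = Add(247103, Rational(-81, 64964)) = Rational(16052799211, 64964)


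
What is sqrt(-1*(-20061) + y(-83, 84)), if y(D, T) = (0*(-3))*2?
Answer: 3*sqrt(2229) ≈ 141.64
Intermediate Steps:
y(D, T) = 0 (y(D, T) = 0*2 = 0)
sqrt(-1*(-20061) + y(-83, 84)) = sqrt(-1*(-20061) + 0) = sqrt(20061 + 0) = sqrt(20061) = 3*sqrt(2229)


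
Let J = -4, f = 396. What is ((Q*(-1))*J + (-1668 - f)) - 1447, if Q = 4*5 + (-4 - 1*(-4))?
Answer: -3431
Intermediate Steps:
Q = 20 (Q = 20 + (-4 + 4) = 20 + 0 = 20)
((Q*(-1))*J + (-1668 - f)) - 1447 = ((20*(-1))*(-4) + (-1668 - 1*396)) - 1447 = (-20*(-4) + (-1668 - 396)) - 1447 = (80 - 2064) - 1447 = -1984 - 1447 = -3431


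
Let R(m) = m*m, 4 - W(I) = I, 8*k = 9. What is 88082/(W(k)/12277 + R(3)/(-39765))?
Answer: 114669822992560/10217 ≈ 1.1223e+10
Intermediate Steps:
k = 9/8 (k = (1/8)*9 = 9/8 ≈ 1.1250)
W(I) = 4 - I
R(m) = m**2
88082/(W(k)/12277 + R(3)/(-39765)) = 88082/((4 - 1*9/8)/12277 + 3**2/(-39765)) = 88082/((4 - 9/8)*(1/12277) + 9*(-1/39765)) = 88082/((23/8)*(1/12277) - 3/13255) = 88082/(23/98216 - 3/13255) = 88082/(10217/1301853080) = 88082*(1301853080/10217) = 114669822992560/10217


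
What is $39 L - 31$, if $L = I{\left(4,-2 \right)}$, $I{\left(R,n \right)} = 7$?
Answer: $242$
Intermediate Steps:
$L = 7$
$39 L - 31 = 39 \cdot 7 - 31 = 273 - 31 = 242$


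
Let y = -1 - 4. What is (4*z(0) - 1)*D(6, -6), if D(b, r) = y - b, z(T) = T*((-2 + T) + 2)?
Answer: 11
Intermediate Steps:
z(T) = T² (z(T) = T*T = T²)
y = -5
D(b, r) = -5 - b
(4*z(0) - 1)*D(6, -6) = (4*0² - 1)*(-5 - 1*6) = (4*0 - 1)*(-5 - 6) = (0 - 1)*(-11) = -1*(-11) = 11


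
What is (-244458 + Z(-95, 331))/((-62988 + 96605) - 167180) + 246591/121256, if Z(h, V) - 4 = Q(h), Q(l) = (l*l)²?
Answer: -9813800037043/16195315128 ≈ -605.96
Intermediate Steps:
Q(l) = l⁴ (Q(l) = (l²)² = l⁴)
Z(h, V) = 4 + h⁴
(-244458 + Z(-95, 331))/((-62988 + 96605) - 167180) + 246591/121256 = (-244458 + (4 + (-95)⁴))/((-62988 + 96605) - 167180) + 246591/121256 = (-244458 + (4 + 81450625))/(33617 - 167180) + 246591*(1/121256) = (-244458 + 81450629)/(-133563) + 246591/121256 = 81206171*(-1/133563) + 246591/121256 = -81206171/133563 + 246591/121256 = -9813800037043/16195315128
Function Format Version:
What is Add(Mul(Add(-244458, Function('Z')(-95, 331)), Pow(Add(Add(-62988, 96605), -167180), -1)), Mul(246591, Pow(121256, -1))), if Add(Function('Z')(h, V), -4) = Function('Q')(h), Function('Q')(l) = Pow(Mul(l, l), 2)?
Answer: Rational(-9813800037043, 16195315128) ≈ -605.96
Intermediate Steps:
Function('Q')(l) = Pow(l, 4) (Function('Q')(l) = Pow(Pow(l, 2), 2) = Pow(l, 4))
Function('Z')(h, V) = Add(4, Pow(h, 4))
Add(Mul(Add(-244458, Function('Z')(-95, 331)), Pow(Add(Add(-62988, 96605), -167180), -1)), Mul(246591, Pow(121256, -1))) = Add(Mul(Add(-244458, Add(4, Pow(-95, 4))), Pow(Add(Add(-62988, 96605), -167180), -1)), Mul(246591, Pow(121256, -1))) = Add(Mul(Add(-244458, Add(4, 81450625)), Pow(Add(33617, -167180), -1)), Mul(246591, Rational(1, 121256))) = Add(Mul(Add(-244458, 81450629), Pow(-133563, -1)), Rational(246591, 121256)) = Add(Mul(81206171, Rational(-1, 133563)), Rational(246591, 121256)) = Add(Rational(-81206171, 133563), Rational(246591, 121256)) = Rational(-9813800037043, 16195315128)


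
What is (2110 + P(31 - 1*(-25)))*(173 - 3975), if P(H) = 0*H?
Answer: -8022220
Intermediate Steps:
P(H) = 0
(2110 + P(31 - 1*(-25)))*(173 - 3975) = (2110 + 0)*(173 - 3975) = 2110*(-3802) = -8022220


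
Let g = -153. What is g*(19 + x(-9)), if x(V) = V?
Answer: -1530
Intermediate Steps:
g*(19 + x(-9)) = -153*(19 - 9) = -153*10 = -1530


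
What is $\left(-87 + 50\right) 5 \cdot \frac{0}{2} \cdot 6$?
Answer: $0$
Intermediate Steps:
$\left(-87 + 50\right) 5 \cdot \frac{0}{2} \cdot 6 = - 37 \cdot 5 \cdot 0 \cdot \frac{1}{2} \cdot 6 = - 37 \cdot 5 \cdot 0 \cdot 6 = - 37 \cdot 0 \cdot 6 = \left(-37\right) 0 = 0$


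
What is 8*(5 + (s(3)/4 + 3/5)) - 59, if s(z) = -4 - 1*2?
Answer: -131/5 ≈ -26.200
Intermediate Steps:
s(z) = -6 (s(z) = -4 - 2 = -6)
8*(5 + (s(3)/4 + 3/5)) - 59 = 8*(5 + (-6/4 + 3/5)) - 59 = 8*(5 + (-6*¼ + 3*(⅕))) - 59 = 8*(5 + (-3/2 + ⅗)) - 59 = 8*(5 - 9/10) - 59 = 8*(41/10) - 59 = 164/5 - 59 = -131/5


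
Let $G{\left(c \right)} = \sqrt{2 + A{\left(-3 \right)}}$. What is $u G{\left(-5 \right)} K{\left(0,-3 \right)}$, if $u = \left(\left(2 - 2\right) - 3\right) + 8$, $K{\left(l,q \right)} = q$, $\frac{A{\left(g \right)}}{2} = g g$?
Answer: $- 30 \sqrt{5} \approx -67.082$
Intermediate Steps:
$A{\left(g \right)} = 2 g^{2}$ ($A{\left(g \right)} = 2 g g = 2 g^{2}$)
$u = 5$ ($u = \left(0 - 3\right) + 8 = -3 + 8 = 5$)
$G{\left(c \right)} = 2 \sqrt{5}$ ($G{\left(c \right)} = \sqrt{2 + 2 \left(-3\right)^{2}} = \sqrt{2 + 2 \cdot 9} = \sqrt{2 + 18} = \sqrt{20} = 2 \sqrt{5}$)
$u G{\left(-5 \right)} K{\left(0,-3 \right)} = 5 \cdot 2 \sqrt{5} \left(-3\right) = 10 \sqrt{5} \left(-3\right) = - 30 \sqrt{5}$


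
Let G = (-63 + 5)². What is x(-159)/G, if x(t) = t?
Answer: -159/3364 ≈ -0.047265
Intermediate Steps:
G = 3364 (G = (-58)² = 3364)
x(-159)/G = -159/3364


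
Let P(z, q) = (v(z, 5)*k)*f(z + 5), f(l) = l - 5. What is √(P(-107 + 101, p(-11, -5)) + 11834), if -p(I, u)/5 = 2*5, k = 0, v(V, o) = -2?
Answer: √11834 ≈ 108.78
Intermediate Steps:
p(I, u) = -50 (p(I, u) = -10*5 = -5*10 = -50)
f(l) = -5 + l
P(z, q) = 0 (P(z, q) = (-2*0)*(-5 + (z + 5)) = 0*(-5 + (5 + z)) = 0*z = 0)
√(P(-107 + 101, p(-11, -5)) + 11834) = √(0 + 11834) = √11834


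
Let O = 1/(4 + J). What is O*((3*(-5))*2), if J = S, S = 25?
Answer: -30/29 ≈ -1.0345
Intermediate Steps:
J = 25
O = 1/29 (O = 1/(4 + 25) = 1/29 ≈ 0.034483)
O*((3*(-5))*2) = ((3*(-5))*2)/29 = (-15*2)/29 = (1/29)*(-30) = -30/29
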